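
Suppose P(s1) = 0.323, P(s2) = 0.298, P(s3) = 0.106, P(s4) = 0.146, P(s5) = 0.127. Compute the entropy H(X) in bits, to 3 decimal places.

H = −Σ pᵢ log₂ pᵢ.
−0.323·log₂(0.323) = 0.5266
−0.298·log₂(0.298) = 0.5205
−0.106·log₂(0.106) = 0.3432
−0.146·log₂(0.146) = 0.4053
−0.127·log₂(0.127) = 0.3781
Sum ≈ 2.1737 → 2.174 bits.

2.174 bits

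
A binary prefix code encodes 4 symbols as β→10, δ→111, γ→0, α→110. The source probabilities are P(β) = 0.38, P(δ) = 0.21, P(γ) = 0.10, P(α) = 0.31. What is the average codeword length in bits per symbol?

L̄ = Σ pᵢ·ℓᵢ = 0.38·2 + 0.21·3 + 0.10·1 + 0.31·3 = 2.42 bits/symbol.

2.42 bits/symbol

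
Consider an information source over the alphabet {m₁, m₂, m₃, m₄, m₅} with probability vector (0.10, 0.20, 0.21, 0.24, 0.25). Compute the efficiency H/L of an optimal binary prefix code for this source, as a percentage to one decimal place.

98.4%

Entropy H = −Σ p log₂ p ≈ 2.2635 bits.
Huffman merges: 1/10+1/5→3/10; 21/100+6/25→9/20; 1/4+3/10→11/20; 9/20+11/20→1. L = 23/10 ≈ 2.3000.
Efficiency = H/L = 2.2635/2.3000 = 98.4%.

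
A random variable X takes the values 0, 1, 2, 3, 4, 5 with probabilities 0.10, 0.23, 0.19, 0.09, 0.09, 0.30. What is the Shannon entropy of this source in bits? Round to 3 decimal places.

H = −Σ pᵢ log₂ pᵢ.
−0.10·log₂(0.10) = 0.3322
−0.23·log₂(0.23) = 0.4877
−0.19·log₂(0.19) = 0.4552
−0.09·log₂(0.09) = 0.3127
−0.09·log₂(0.09) = 0.3127
−0.30·log₂(0.30) = 0.5211
Sum ≈ 2.4215 → 2.421 bits.

2.421 bits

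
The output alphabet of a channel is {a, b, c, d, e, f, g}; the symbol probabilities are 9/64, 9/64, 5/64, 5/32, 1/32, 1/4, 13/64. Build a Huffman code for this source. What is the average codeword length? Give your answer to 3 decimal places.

2.656 bits/symbol

Repeatedly combine the two least-probable nodes; the expected code length is the sum of the merged weights.
merge 1/32 + 5/64 → 7/64
merge 7/64 + 9/64 → 1/4
merge 9/64 + 5/32 → 19/64
merge 13/64 + 1/4 → 29/64
merge 1/4 + 19/64 → 35/64
merge 29/64 + 35/64 → 1
L = 7/64 + 1/4 + 19/64 + 29/64 + 35/64 + 1 = 85/32 ≈ 2.656 bits/symbol.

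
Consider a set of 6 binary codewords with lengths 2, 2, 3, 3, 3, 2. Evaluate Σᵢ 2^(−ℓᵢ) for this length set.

1.125

With common denominator 2^3 = 8: Σ 2^(−ℓᵢ) = 2/8 + 2/8 + 1/8 + 1/8 + 1/8 + 2/8 = 9/8 = 1.125.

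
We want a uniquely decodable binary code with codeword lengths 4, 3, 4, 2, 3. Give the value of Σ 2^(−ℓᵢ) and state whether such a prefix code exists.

With common denominator 2^4 = 16: Σ 2^(−ℓᵢ) = 1/16 + 2/16 + 1/16 + 4/16 + 2/16 = 10/16 = 0.625.
Kraft's inequality requires Σ ≤ 1; here Σ = 0.625 ≤ 1, so such a prefix code exists.

0.625; yes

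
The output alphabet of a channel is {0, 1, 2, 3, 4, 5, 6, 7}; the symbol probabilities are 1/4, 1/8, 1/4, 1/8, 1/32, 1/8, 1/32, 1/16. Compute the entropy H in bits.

2.6875 bits

Each probability is a power of 1/2, so log₂(1/p) is an integer.
H = Σ p·log₂(1/p) = 1/4·2 + 1/8·3 + 1/4·2 + 1/8·3 + 1/32·5 + 1/8·3 + 1/32·5 + 1/16·4 = 2.6875 bits.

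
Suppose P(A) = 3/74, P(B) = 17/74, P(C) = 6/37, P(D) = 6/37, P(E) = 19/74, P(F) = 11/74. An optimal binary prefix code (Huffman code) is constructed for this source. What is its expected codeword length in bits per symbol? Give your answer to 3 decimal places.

Repeatedly combine the two least-probable nodes; the expected code length is the sum of the merged weights.
merge 3/74 + 11/74 → 7/37
merge 6/37 + 6/37 → 12/37
merge 7/37 + 17/74 → 31/74
merge 19/74 + 12/37 → 43/74
merge 31/74 + 43/74 → 1
L = 7/37 + 12/37 + 31/74 + 43/74 + 1 = 93/37 ≈ 2.514 bits/symbol.

2.514 bits/symbol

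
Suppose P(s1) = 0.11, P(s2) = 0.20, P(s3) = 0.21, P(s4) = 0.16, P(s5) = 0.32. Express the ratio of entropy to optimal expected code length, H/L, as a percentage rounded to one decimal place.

98.5%

Entropy H = −Σ p log₂ p ≈ 2.2365 bits.
Huffman merges: 11/100+4/25→27/100; 1/5+21/100→41/100; 27/100+8/25→59/100; 41/100+59/100→1. L = 227/100 ≈ 2.2700.
Efficiency = H/L = 2.2365/2.2700 = 98.5%.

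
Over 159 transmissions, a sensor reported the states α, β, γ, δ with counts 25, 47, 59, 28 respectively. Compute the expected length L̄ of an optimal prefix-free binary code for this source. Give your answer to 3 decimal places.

1.962 bits/symbol

Probabilities are the counts divided by 159.
Repeatedly combine the two least-probable nodes; the expected code length is the sum of the merged weights.
merge 25/159 + 28/159 → 1/3
merge 47/159 + 1/3 → 100/159
merge 59/159 + 100/159 → 1
L = 1/3 + 100/159 + 1 = 104/53 ≈ 1.962 bits/symbol.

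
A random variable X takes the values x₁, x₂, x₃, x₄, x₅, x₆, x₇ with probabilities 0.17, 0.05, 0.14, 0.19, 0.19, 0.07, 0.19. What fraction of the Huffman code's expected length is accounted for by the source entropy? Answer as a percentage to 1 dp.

Entropy H = −Σ p log₂ p ≈ 2.6820 bits.
Huffman merges: 1/20+7/100→3/25; 3/25+7/50→13/50; 17/100+19/100→9/25; 19/100+19/100→19/50; 13/50+9/25→31/50; 19/50+31/50→1. L = 137/50 ≈ 2.7400.
Efficiency = H/L = 2.6820/2.7400 = 97.9%.

97.9%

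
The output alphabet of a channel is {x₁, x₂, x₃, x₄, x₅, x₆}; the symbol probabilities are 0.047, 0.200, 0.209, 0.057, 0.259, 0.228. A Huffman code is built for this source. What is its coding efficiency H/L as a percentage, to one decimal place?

Entropy H = −Σ p log₂ p ≈ 2.3704 bits.
Huffman merges: 47/1000+57/1000→13/125; 13/125+1/5→38/125; 209/1000+57/250→437/1000; 259/1000+38/125→563/1000; 437/1000+563/1000→1. L = 301/125 ≈ 2.4080.
Efficiency = H/L = 2.3704/2.4080 = 98.4%.

98.4%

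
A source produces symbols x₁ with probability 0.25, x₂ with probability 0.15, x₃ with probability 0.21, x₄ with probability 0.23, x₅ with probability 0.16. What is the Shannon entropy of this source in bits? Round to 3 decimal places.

2.294 bits

H = −Σ pᵢ log₂ pᵢ.
−0.25·log₂(0.25) = 0.5000
−0.15·log₂(0.15) = 0.4105
−0.21·log₂(0.21) = 0.4728
−0.23·log₂(0.23) = 0.4877
−0.16·log₂(0.16) = 0.4230
Sum ≈ 2.2941 → 2.294 bits.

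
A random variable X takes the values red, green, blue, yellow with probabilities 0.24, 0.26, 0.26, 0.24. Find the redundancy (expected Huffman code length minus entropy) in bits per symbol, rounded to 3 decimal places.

Entropy H = −Σ p log₂ p ≈ 1.9988 bits.
Huffman merges: 6/25+6/25→12/25; 13/50+13/50→13/25; 12/25+13/25→1. L = 2 ≈ 2.0000.
L − H = 2.0000 − 1.9988 = 0.001 bits.

0.001 bits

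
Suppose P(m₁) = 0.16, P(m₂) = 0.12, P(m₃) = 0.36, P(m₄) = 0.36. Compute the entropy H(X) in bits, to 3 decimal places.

1.851 bits

H = −Σ pᵢ log₂ pᵢ.
−0.16·log₂(0.16) = 0.4230
−0.12·log₂(0.12) = 0.3671
−0.36·log₂(0.36) = 0.5306
−0.36·log₂(0.36) = 0.5306
Sum ≈ 1.8513 → 1.851 bits.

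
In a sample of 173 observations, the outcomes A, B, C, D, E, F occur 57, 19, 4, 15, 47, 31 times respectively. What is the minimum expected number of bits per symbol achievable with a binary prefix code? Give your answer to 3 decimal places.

Probabilities are the counts divided by 173.
Repeatedly combine the two least-probable nodes; the expected code length is the sum of the merged weights.
merge 4/173 + 15/173 → 19/173
merge 19/173 + 19/173 → 38/173
merge 31/173 + 38/173 → 69/173
merge 47/173 + 57/173 → 104/173
merge 69/173 + 104/173 → 1
L = 19/173 + 38/173 + 69/173 + 104/173 + 1 = 403/173 ≈ 2.329 bits/symbol.

2.329 bits/symbol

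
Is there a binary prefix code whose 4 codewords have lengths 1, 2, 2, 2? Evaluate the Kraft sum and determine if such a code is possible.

1.25; no

With common denominator 2^2 = 4: Σ 2^(−ℓᵢ) = 2/4 + 1/4 + 1/4 + 1/4 = 5/4 = 1.25.
Kraft's inequality requires Σ ≤ 1; here Σ = 1.25 > 1, so no such prefix code exists.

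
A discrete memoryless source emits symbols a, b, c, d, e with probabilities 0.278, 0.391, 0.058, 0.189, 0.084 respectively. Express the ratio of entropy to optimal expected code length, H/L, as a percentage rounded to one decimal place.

97.8%

Entropy H = −Σ p log₂ p ≈ 2.0358 bits.
Huffman merges: 29/500+21/250→71/500; 71/500+189/1000→331/1000; 139/500+331/1000→609/1000; 391/1000+609/1000→1. L = 1041/500 ≈ 2.0820.
Efficiency = H/L = 2.0358/2.0820 = 97.8%.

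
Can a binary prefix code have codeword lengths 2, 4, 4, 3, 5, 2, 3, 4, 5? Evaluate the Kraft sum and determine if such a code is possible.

With common denominator 2^5 = 32: Σ 2^(−ℓᵢ) = 8/32 + 2/32 + 2/32 + 4/32 + 1/32 + 8/32 + 4/32 + 2/32 + 1/32 = 32/32 = 1.
Kraft's inequality requires Σ ≤ 1; here Σ = 1 ≤ 1, so such a prefix code exists.

1; yes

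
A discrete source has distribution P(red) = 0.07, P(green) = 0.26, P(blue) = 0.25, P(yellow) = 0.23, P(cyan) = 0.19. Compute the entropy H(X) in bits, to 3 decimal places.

H = −Σ pᵢ log₂ pᵢ.
−0.07·log₂(0.07) = 0.2686
−0.26·log₂(0.26) = 0.5053
−0.25·log₂(0.25) = 0.5000
−0.23·log₂(0.23) = 0.4877
−0.19·log₂(0.19) = 0.4552
Sum ≈ 2.2167 → 2.217 bits.

2.217 bits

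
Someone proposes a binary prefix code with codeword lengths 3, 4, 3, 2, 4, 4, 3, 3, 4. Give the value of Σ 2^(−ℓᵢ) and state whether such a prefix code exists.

With common denominator 2^4 = 16: Σ 2^(−ℓᵢ) = 2/16 + 1/16 + 2/16 + 4/16 + 1/16 + 1/16 + 2/16 + 2/16 + 1/16 = 16/16 = 1.
Kraft's inequality requires Σ ≤ 1; here Σ = 1 ≤ 1, so such a prefix code exists.

1; yes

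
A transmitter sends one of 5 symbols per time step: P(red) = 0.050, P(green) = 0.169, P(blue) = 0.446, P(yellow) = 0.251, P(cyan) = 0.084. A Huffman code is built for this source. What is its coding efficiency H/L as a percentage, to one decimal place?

98.9%

Entropy H = −Σ p log₂ p ≈ 1.9698 bits.
Huffman merges: 1/20+21/250→67/500; 67/500+169/1000→303/1000; 251/1000+303/1000→277/500; 223/500+277/500→1. L = 1991/1000 ≈ 1.9910.
Efficiency = H/L = 1.9698/1.9910 = 98.9%.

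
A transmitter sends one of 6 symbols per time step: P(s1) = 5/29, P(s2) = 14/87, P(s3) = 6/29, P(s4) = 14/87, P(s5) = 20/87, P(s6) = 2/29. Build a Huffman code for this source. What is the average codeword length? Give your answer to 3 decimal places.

2.563 bits/symbol

Repeatedly combine the two least-probable nodes; the expected code length is the sum of the merged weights.
merge 2/29 + 14/87 → 20/87
merge 14/87 + 5/29 → 1/3
merge 6/29 + 20/87 → 38/87
merge 20/87 + 1/3 → 49/87
merge 38/87 + 49/87 → 1
L = 20/87 + 1/3 + 38/87 + 49/87 + 1 = 223/87 ≈ 2.563 bits/symbol.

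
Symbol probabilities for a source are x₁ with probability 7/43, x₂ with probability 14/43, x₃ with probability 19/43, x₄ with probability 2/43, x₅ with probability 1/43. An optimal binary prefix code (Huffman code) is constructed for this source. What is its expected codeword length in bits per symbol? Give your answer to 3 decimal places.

Repeatedly combine the two least-probable nodes; the expected code length is the sum of the merged weights.
merge 1/43 + 2/43 → 3/43
merge 3/43 + 7/43 → 10/43
merge 10/43 + 14/43 → 24/43
merge 19/43 + 24/43 → 1
L = 3/43 + 10/43 + 24/43 + 1 = 80/43 ≈ 1.860 bits/symbol.

1.860 bits/symbol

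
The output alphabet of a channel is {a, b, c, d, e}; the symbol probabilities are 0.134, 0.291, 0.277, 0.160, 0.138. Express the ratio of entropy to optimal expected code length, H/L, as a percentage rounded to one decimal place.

Entropy H = −Σ p log₂ p ≈ 2.2371 bits.
Huffman merges: 67/500+69/500→34/125; 4/25+34/125→54/125; 277/1000+291/1000→71/125; 54/125+71/125→1. L = 284/125 ≈ 2.2720.
Efficiency = H/L = 2.2371/2.2720 = 98.5%.

98.5%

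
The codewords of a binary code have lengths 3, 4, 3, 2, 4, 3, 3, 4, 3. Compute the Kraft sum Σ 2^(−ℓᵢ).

1.0625

With common denominator 2^4 = 16: Σ 2^(−ℓᵢ) = 2/16 + 1/16 + 2/16 + 4/16 + 1/16 + 2/16 + 2/16 + 1/16 + 2/16 = 17/16 = 1.0625.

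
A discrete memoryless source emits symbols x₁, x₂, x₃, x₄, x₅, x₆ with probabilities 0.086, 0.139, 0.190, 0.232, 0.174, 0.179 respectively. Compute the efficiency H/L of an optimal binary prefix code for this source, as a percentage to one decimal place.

98.0%

Entropy H = −Σ p log₂ p ≈ 2.5276 bits.
Huffman merges: 43/500+139/1000→9/40; 87/500+179/1000→353/1000; 19/100+9/40→83/200; 29/125+353/1000→117/200; 83/200+117/200→1. L = 1289/500 ≈ 2.5780.
Efficiency = H/L = 2.5276/2.5780 = 98.0%.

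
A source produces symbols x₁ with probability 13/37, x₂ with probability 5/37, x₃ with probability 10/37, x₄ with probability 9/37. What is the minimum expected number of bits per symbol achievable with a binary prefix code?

Repeatedly combine the two least-probable nodes; the expected code length is the sum of the merged weights.
merge 5/37 + 9/37 → 14/37
merge 10/37 + 13/37 → 23/37
merge 14/37 + 23/37 → 1
L = 14/37 + 23/37 + 1 = 2 bits/symbol.

2 bits/symbol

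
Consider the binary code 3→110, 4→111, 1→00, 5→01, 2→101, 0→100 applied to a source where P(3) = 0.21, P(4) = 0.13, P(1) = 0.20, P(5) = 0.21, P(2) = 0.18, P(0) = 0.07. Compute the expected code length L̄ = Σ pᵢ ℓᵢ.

2.59 bits/symbol

L̄ = Σ pᵢ·ℓᵢ = 0.21·3 + 0.13·3 + 0.20·2 + 0.21·2 + 0.18·3 + 0.07·3 = 2.59 bits/symbol.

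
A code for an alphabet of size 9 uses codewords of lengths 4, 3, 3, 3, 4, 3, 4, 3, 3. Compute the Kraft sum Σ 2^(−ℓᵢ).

With common denominator 2^4 = 16: Σ 2^(−ℓᵢ) = 1/16 + 2/16 + 2/16 + 2/16 + 1/16 + 2/16 + 1/16 + 2/16 + 2/16 = 15/16 = 0.9375.

0.9375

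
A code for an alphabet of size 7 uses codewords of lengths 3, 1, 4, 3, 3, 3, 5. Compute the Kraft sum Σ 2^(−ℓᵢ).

1.09375

With common denominator 2^5 = 32: Σ 2^(−ℓᵢ) = 4/32 + 16/32 + 2/32 + 4/32 + 4/32 + 4/32 + 1/32 = 35/32 = 1.09375.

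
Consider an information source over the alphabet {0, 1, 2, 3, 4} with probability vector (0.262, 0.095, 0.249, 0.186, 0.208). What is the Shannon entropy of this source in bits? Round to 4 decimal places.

2.2509 bits

H = −Σ pᵢ log₂ pᵢ.
−0.262·log₂(0.262) = 0.5063
−0.095·log₂(0.095) = 0.3226
−0.249·log₂(0.249) = 0.4994
−0.186·log₂(0.186) = 0.4514
−0.208·log₂(0.208) = 0.4712
Sum ≈ 2.2509 → 2.2509 bits.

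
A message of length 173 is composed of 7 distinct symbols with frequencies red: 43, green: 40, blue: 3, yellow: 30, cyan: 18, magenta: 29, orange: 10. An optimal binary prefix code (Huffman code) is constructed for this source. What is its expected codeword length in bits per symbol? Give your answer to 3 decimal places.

2.595 bits/symbol

Probabilities are the counts divided by 173.
Repeatedly combine the two least-probable nodes; the expected code length is the sum of the merged weights.
merge 3/173 + 10/173 → 13/173
merge 13/173 + 18/173 → 31/173
merge 29/173 + 30/173 → 59/173
merge 31/173 + 40/173 → 71/173
merge 43/173 + 59/173 → 102/173
merge 71/173 + 102/173 → 1
L = 13/173 + 31/173 + 59/173 + 71/173 + 102/173 + 1 = 449/173 ≈ 2.595 bits/symbol.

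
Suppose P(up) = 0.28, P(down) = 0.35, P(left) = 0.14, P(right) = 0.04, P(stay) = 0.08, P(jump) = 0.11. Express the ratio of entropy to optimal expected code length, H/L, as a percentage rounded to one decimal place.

Entropy H = −Σ p log₂ p ≈ 2.2690 bits.
Huffman merges: 1/25+2/25→3/25; 11/100+3/25→23/100; 7/50+23/100→37/100; 7/25+7/20→63/100; 37/100+63/100→1. L = 47/20 ≈ 2.3500.
Efficiency = H/L = 2.2690/2.3500 = 96.6%.

96.6%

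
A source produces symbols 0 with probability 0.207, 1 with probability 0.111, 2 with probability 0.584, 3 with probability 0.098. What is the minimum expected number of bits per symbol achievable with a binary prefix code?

Repeatedly combine the two least-probable nodes; the expected code length is the sum of the merged weights.
merge 49/500 + 111/1000 → 209/1000
merge 207/1000 + 209/1000 → 52/125
merge 52/125 + 73/125 → 1
L = 209/1000 + 52/125 + 1 = 13/8 = 1.625 bits/symbol.

1.625 bits/symbol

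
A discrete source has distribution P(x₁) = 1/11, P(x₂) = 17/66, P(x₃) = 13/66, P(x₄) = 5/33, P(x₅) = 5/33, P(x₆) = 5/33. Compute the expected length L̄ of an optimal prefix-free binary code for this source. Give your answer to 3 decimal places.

2.545 bits/symbol

Repeatedly combine the two least-probable nodes; the expected code length is the sum of the merged weights.
merge 1/11 + 5/33 → 8/33
merge 5/33 + 5/33 → 10/33
merge 13/66 + 8/33 → 29/66
merge 17/66 + 10/33 → 37/66
merge 29/66 + 37/66 → 1
L = 8/33 + 10/33 + 29/66 + 37/66 + 1 = 28/11 ≈ 2.545 bits/symbol.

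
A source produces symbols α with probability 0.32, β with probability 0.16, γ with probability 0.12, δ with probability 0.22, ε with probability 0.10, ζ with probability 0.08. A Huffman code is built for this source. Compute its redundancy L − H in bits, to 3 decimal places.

Entropy H = −Σ p log₂ p ≈ 2.4204 bits.
Huffman merges: 2/25+1/10→9/50; 3/25+4/25→7/25; 9/50+11/50→2/5; 7/25+8/25→3/5; 2/5+3/5→1. L = 123/50 ≈ 2.4600.
L − H = 2.4600 − 2.4204 = 0.040 bits.

0.040 bits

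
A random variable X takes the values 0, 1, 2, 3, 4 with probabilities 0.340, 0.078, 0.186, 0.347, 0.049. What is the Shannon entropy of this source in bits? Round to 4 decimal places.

2.0107 bits

H = −Σ pᵢ log₂ pᵢ.
−0.340·log₂(0.340) = 0.5292
−0.078·log₂(0.078) = 0.2871
−0.186·log₂(0.186) = 0.4514
−0.347·log₂(0.347) = 0.5299
−0.049·log₂(0.049) = 0.2132
Sum ≈ 2.0107 → 2.0107 bits.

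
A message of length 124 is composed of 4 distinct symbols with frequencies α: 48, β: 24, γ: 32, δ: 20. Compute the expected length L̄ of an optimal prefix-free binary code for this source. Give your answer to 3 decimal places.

1.968 bits/symbol

Probabilities are the counts divided by 124.
Repeatedly combine the two least-probable nodes; the expected code length is the sum of the merged weights.
merge 5/31 + 6/31 → 11/31
merge 8/31 + 11/31 → 19/31
merge 12/31 + 19/31 → 1
L = 11/31 + 19/31 + 1 = 61/31 ≈ 1.968 bits/symbol.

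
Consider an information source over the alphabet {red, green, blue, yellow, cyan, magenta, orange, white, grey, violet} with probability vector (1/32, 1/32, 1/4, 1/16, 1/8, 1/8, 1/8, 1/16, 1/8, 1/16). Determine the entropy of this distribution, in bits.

Each probability is a power of 1/2, so log₂(1/p) is an integer.
H = Σ p·log₂(1/p) = 1/32·5 + 1/32·5 + 1/4·2 + 1/16·4 + 1/8·3 + 1/8·3 + 1/8·3 + 1/16·4 + 1/8·3 + 1/16·4 = 3.0625 bits.

3.0625 bits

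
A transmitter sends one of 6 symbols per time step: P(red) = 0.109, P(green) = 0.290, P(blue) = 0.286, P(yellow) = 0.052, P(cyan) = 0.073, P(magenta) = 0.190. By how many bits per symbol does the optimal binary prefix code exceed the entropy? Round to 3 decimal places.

0.023 bits

Entropy H = −Σ p log₂ p ≈ 2.3356 bits.
Huffman merges: 13/250+73/1000→1/8; 109/1000+1/8→117/500; 19/100+117/500→53/125; 143/500+29/100→72/125; 53/125+72/125→1. L = 2359/1000 ≈ 2.3590.
L − H = 2.3590 − 2.3356 = 0.023 bits.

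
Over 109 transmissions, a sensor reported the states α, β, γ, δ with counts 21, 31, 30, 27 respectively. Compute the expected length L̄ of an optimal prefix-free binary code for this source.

Probabilities are the counts divided by 109.
Repeatedly combine the two least-probable nodes; the expected code length is the sum of the merged weights.
merge 21/109 + 27/109 → 48/109
merge 30/109 + 31/109 → 61/109
merge 48/109 + 61/109 → 1
L = 48/109 + 61/109 + 1 = 2 bits/symbol.

2 bits/symbol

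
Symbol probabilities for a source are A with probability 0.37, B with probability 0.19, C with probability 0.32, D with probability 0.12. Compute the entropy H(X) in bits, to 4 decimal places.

1.8791 bits

H = −Σ pᵢ log₂ pᵢ.
−0.37·log₂(0.37) = 0.5307
−0.19·log₂(0.19) = 0.4552
−0.32·log₂(0.32) = 0.5260
−0.12·log₂(0.12) = 0.3671
Sum ≈ 1.8791 → 1.8791 bits.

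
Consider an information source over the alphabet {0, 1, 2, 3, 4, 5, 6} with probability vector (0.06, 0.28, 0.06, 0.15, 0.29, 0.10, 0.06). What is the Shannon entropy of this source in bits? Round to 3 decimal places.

H = −Σ pᵢ log₂ pᵢ.
−0.06·log₂(0.06) = 0.2435
−0.28·log₂(0.28) = 0.5142
−0.06·log₂(0.06) = 0.2435
−0.15·log₂(0.15) = 0.4105
−0.29·log₂(0.29) = 0.5179
−0.10·log₂(0.10) = 0.3322
−0.06·log₂(0.06) = 0.2435
Sum ≈ 2.5055 → 2.505 bits.

2.505 bits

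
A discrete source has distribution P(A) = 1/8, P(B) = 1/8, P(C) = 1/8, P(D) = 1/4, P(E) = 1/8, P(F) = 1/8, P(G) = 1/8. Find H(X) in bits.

2.75 bits

Each probability is a power of 1/2, so log₂(1/p) is an integer.
H = Σ p·log₂(1/p) = 1/8·3 + 1/8·3 + 1/8·3 + 1/4·2 + 1/8·3 + 1/8·3 + 1/8·3 = 2.75 bits.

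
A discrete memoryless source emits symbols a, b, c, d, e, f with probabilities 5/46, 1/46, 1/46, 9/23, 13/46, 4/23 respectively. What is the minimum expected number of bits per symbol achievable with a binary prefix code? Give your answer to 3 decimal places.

2.130 bits/symbol

Repeatedly combine the two least-probable nodes; the expected code length is the sum of the merged weights.
merge 1/46 + 1/46 → 1/23
merge 1/23 + 5/46 → 7/46
merge 7/46 + 4/23 → 15/46
merge 13/46 + 15/46 → 14/23
merge 9/23 + 14/23 → 1
L = 1/23 + 7/46 + 15/46 + 14/23 + 1 = 49/23 ≈ 2.130 bits/symbol.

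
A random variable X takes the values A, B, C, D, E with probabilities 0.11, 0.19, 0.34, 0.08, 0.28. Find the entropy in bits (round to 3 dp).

2.140 bits

H = −Σ pᵢ log₂ pᵢ.
−0.11·log₂(0.11) = 0.3503
−0.19·log₂(0.19) = 0.4552
−0.34·log₂(0.34) = 0.5292
−0.08·log₂(0.08) = 0.2915
−0.28·log₂(0.28) = 0.5142
Sum ≈ 2.1404 → 2.140 bits.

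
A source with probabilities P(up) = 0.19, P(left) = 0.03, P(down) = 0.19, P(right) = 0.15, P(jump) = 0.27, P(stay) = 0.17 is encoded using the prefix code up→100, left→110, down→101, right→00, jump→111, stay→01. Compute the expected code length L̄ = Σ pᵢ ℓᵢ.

L̄ = Σ pᵢ·ℓᵢ = 0.19·3 + 0.03·3 + 0.19·3 + 0.15·2 + 0.27·3 + 0.17·2 = 2.68 bits/symbol.

2.68 bits/symbol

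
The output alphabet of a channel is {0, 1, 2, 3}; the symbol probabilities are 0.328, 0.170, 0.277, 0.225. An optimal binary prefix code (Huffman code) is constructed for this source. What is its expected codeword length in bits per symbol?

2 bits/symbol

Repeatedly combine the two least-probable nodes; the expected code length is the sum of the merged weights.
merge 17/100 + 9/40 → 79/200
merge 277/1000 + 41/125 → 121/200
merge 79/200 + 121/200 → 1
L = 79/200 + 121/200 + 1 = 2 bits/symbol.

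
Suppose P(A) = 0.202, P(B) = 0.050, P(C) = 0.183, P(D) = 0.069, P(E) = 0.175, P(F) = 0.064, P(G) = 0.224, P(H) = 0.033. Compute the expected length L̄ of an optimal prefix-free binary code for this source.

Repeatedly combine the two least-probable nodes; the expected code length is the sum of the merged weights.
merge 33/1000 + 1/20 → 83/1000
merge 8/125 + 69/1000 → 133/1000
merge 83/1000 + 133/1000 → 27/125
merge 7/40 + 183/1000 → 179/500
merge 101/500 + 27/125 → 209/500
merge 28/125 + 179/500 → 291/500
merge 209/500 + 291/500 → 1
L = 83/1000 + 133/1000 + 27/125 + 179/500 + 209/500 + 291/500 + 1 = 279/100 = 2.79 bits/symbol.

2.79 bits/symbol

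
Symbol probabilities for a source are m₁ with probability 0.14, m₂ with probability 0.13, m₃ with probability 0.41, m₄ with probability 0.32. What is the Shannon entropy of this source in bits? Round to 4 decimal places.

H = −Σ pᵢ log₂ pᵢ.
−0.14·log₂(0.14) = 0.3971
−0.13·log₂(0.13) = 0.3826
−0.41·log₂(0.41) = 0.5274
−0.32·log₂(0.32) = 0.5260
Sum ≈ 1.8332 → 1.8332 bits.

1.8332 bits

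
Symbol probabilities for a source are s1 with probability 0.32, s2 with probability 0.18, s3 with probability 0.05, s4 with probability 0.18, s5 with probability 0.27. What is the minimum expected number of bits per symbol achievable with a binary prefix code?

2.23 bits/symbol

Repeatedly combine the two least-probable nodes; the expected code length is the sum of the merged weights.
merge 1/20 + 9/50 → 23/100
merge 9/50 + 23/100 → 41/100
merge 27/100 + 8/25 → 59/100
merge 41/100 + 59/100 → 1
L = 23/100 + 41/100 + 59/100 + 1 = 223/100 = 2.23 bits/symbol.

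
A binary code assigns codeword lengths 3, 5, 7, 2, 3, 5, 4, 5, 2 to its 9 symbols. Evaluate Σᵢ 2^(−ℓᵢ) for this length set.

0.9140625

With common denominator 2^7 = 128: Σ 2^(−ℓᵢ) = 16/128 + 4/128 + 1/128 + 32/128 + 16/128 + 4/128 + 8/128 + 4/128 + 32/128 = 117/128 = 0.9140625.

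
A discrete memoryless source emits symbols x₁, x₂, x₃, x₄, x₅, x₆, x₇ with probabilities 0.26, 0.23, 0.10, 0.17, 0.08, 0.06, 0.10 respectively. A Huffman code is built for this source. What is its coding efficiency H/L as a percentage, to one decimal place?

99.1%

Entropy H = −Σ p log₂ p ≈ 2.6270 bits.
Huffman merges: 3/50+2/25→7/50; 1/10+1/10→1/5; 7/50+17/100→31/100; 1/5+23/100→43/100; 13/50+31/100→57/100; 43/100+57/100→1. L = 53/20 ≈ 2.6500.
Efficiency = H/L = 2.6270/2.6500 = 99.1%.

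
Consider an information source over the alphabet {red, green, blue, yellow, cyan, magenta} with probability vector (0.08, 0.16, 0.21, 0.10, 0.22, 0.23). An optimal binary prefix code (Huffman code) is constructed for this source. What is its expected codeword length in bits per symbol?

Repeatedly combine the two least-probable nodes; the expected code length is the sum of the merged weights.
merge 2/25 + 1/10 → 9/50
merge 4/25 + 9/50 → 17/50
merge 21/100 + 11/50 → 43/100
merge 23/100 + 17/50 → 57/100
merge 43/100 + 57/100 → 1
L = 9/50 + 17/50 + 43/100 + 57/100 + 1 = 63/25 = 2.52 bits/symbol.

2.52 bits/symbol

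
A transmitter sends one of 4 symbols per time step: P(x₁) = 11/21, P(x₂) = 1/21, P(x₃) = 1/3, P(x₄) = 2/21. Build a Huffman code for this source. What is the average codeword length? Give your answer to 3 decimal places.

1.619 bits/symbol

Repeatedly combine the two least-probable nodes; the expected code length is the sum of the merged weights.
merge 1/21 + 2/21 → 1/7
merge 1/7 + 1/3 → 10/21
merge 10/21 + 11/21 → 1
L = 1/7 + 10/21 + 1 = 34/21 ≈ 1.619 bits/symbol.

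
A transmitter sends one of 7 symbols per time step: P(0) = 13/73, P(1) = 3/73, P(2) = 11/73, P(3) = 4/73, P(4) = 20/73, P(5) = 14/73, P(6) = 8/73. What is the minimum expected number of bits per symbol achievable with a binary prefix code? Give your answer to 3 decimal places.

Repeatedly combine the two least-probable nodes; the expected code length is the sum of the merged weights.
merge 3/73 + 4/73 → 7/73
merge 7/73 + 8/73 → 15/73
merge 11/73 + 13/73 → 24/73
merge 14/73 + 15/73 → 29/73
merge 20/73 + 24/73 → 44/73
merge 29/73 + 44/73 → 1
L = 7/73 + 15/73 + 24/73 + 29/73 + 44/73 + 1 = 192/73 ≈ 2.630 bits/symbol.

2.630 bits/symbol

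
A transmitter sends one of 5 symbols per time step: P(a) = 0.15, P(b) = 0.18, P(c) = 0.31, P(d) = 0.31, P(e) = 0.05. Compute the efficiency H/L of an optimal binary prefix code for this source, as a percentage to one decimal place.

96.3%

Entropy H = −Σ p log₂ p ≈ 2.1195 bits.
Huffman merges: 1/20+3/20→1/5; 9/50+1/5→19/50; 31/100+31/100→31/50; 19/50+31/50→1. L = 11/5 ≈ 2.2000.
Efficiency = H/L = 2.1195/2.2000 = 96.3%.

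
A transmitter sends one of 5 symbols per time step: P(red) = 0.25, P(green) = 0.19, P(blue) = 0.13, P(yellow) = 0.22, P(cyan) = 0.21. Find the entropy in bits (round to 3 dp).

2.291 bits

H = −Σ pᵢ log₂ pᵢ.
−0.25·log₂(0.25) = 0.5000
−0.19·log₂(0.19) = 0.4552
−0.13·log₂(0.13) = 0.3826
−0.22·log₂(0.22) = 0.4806
−0.21·log₂(0.21) = 0.4728
Sum ≈ 2.2913 → 2.291 bits.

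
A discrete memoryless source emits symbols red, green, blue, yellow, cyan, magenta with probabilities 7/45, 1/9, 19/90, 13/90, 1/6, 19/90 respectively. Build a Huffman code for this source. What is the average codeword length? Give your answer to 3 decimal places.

Repeatedly combine the two least-probable nodes; the expected code length is the sum of the merged weights.
merge 1/9 + 13/90 → 23/90
merge 7/45 + 1/6 → 29/90
merge 19/90 + 19/90 → 19/45
merge 23/90 + 29/90 → 26/45
merge 19/45 + 26/45 → 1
L = 23/90 + 29/90 + 19/45 + 26/45 + 1 = 116/45 ≈ 2.578 bits/symbol.

2.578 bits/symbol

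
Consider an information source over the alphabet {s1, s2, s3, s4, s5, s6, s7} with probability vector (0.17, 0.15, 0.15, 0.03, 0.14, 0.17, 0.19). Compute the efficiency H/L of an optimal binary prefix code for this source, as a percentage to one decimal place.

Entropy H = −Σ p log₂ p ≈ 2.6944 bits.
Huffman merges: 3/100+7/50→17/100; 3/20+3/20→3/10; 17/100+17/100→17/50; 17/100+19/100→9/25; 3/10+17/50→16/25; 9/25+16/25→1. L = 281/100 ≈ 2.8100.
Efficiency = H/L = 2.6944/2.8100 = 95.9%.

95.9%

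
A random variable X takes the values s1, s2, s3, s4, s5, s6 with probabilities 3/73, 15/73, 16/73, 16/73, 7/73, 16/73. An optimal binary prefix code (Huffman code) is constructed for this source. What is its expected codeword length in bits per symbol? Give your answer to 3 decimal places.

2.479 bits/symbol

Repeatedly combine the two least-probable nodes; the expected code length is the sum of the merged weights.
merge 3/73 + 7/73 → 10/73
merge 10/73 + 15/73 → 25/73
merge 16/73 + 16/73 → 32/73
merge 16/73 + 25/73 → 41/73
merge 32/73 + 41/73 → 1
L = 10/73 + 25/73 + 32/73 + 41/73 + 1 = 181/73 ≈ 2.479 bits/symbol.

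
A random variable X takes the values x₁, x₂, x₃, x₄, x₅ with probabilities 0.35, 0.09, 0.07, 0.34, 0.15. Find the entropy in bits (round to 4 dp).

2.0510 bits

H = −Σ pᵢ log₂ pᵢ.
−0.35·log₂(0.35) = 0.5301
−0.09·log₂(0.09) = 0.3127
−0.07·log₂(0.07) = 0.2686
−0.34·log₂(0.34) = 0.5292
−0.15·log₂(0.15) = 0.4105
Sum ≈ 2.0510 → 2.0510 bits.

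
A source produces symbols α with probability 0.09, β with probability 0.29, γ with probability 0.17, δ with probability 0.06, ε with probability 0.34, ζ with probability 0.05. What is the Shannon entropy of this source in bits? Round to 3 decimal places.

H = −Σ pᵢ log₂ pᵢ.
−0.09·log₂(0.09) = 0.3127
−0.29·log₂(0.29) = 0.5179
−0.17·log₂(0.17) = 0.4346
−0.06·log₂(0.06) = 0.2435
−0.34·log₂(0.34) = 0.5292
−0.05·log₂(0.05) = 0.2161
Sum ≈ 2.2539 → 2.254 bits.

2.254 bits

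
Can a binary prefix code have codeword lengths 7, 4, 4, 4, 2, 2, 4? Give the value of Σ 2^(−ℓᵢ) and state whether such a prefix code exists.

0.7578125; yes

With common denominator 2^7 = 128: Σ 2^(−ℓᵢ) = 1/128 + 8/128 + 8/128 + 8/128 + 32/128 + 32/128 + 8/128 = 97/128 = 0.7578125.
Kraft's inequality requires Σ ≤ 1; here Σ = 0.7578125 ≤ 1, so such a prefix code exists.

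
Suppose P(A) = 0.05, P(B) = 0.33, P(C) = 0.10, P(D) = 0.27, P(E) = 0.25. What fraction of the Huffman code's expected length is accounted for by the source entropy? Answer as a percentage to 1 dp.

97.0%

Entropy H = −Σ p log₂ p ≈ 2.0861 bits.
Huffman merges: 1/20+1/10→3/20; 3/20+1/4→2/5; 27/100+33/100→3/5; 2/5+3/5→1. L = 43/20 ≈ 2.1500.
Efficiency = H/L = 2.0861/2.1500 = 97.0%.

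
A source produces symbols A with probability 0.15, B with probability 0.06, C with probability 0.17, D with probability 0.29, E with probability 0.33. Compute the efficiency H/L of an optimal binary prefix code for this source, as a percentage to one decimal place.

96.6%

Entropy H = −Σ p log₂ p ≈ 2.1344 bits.
Huffman merges: 3/50+3/20→21/100; 17/100+21/100→19/50; 29/100+33/100→31/50; 19/50+31/50→1. L = 221/100 ≈ 2.2100.
Efficiency = H/L = 2.1344/2.2100 = 96.6%.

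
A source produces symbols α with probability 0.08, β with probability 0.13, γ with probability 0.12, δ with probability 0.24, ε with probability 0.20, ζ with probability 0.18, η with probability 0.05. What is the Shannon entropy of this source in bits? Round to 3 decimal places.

2.661 bits

H = −Σ pᵢ log₂ pᵢ.
−0.08·log₂(0.08) = 0.2915
−0.13·log₂(0.13) = 0.3826
−0.12·log₂(0.12) = 0.3671
−0.24·log₂(0.24) = 0.4941
−0.20·log₂(0.20) = 0.4644
−0.18·log₂(0.18) = 0.4453
−0.05·log₂(0.05) = 0.2161
Sum ≈ 2.6611 → 2.661 bits.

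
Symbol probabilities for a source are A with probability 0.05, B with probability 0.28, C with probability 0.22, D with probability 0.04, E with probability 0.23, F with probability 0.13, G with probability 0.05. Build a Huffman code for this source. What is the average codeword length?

Repeatedly combine the two least-probable nodes; the expected code length is the sum of the merged weights.
merge 1/25 + 1/20 → 9/100
merge 1/20 + 9/100 → 7/50
merge 13/100 + 7/50 → 27/100
merge 11/50 + 23/100 → 9/20
merge 27/100 + 7/25 → 11/20
merge 9/20 + 11/20 → 1
L = 9/100 + 7/50 + 27/100 + 9/20 + 11/20 + 1 = 5/2 = 2.5 bits/symbol.

2.5 bits/symbol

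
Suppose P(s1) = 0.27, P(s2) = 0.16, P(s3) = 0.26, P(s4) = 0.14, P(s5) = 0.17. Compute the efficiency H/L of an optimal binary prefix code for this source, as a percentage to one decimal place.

98.7%

Entropy H = −Σ p log₂ p ≈ 2.2700 bits.
Huffman merges: 7/50+4/25→3/10; 17/100+13/50→43/100; 27/100+3/10→57/100; 43/100+57/100→1. L = 23/10 ≈ 2.3000.
Efficiency = H/L = 2.2700/2.3000 = 98.7%.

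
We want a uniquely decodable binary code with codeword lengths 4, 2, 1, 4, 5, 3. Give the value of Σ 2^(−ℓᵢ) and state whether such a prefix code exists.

1.03125; no

With common denominator 2^5 = 32: Σ 2^(−ℓᵢ) = 2/32 + 8/32 + 16/32 + 2/32 + 1/32 + 4/32 = 33/32 = 1.03125.
Kraft's inequality requires Σ ≤ 1; here Σ = 1.03125 > 1, so no such prefix code exists.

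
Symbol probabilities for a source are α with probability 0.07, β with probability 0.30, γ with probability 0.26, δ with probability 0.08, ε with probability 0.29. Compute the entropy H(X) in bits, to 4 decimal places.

H = −Σ pᵢ log₂ pᵢ.
−0.07·log₂(0.07) = 0.2686
−0.30·log₂(0.30) = 0.5211
−0.26·log₂(0.26) = 0.5053
−0.08·log₂(0.08) = 0.2915
−0.29·log₂(0.29) = 0.5179
Sum ≈ 2.1043 → 2.1043 bits.

2.1043 bits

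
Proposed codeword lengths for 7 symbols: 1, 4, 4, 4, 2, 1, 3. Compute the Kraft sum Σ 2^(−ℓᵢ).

With common denominator 2^4 = 16: Σ 2^(−ℓᵢ) = 8/16 + 1/16 + 1/16 + 1/16 + 4/16 + 8/16 + 2/16 = 25/16 = 1.5625.

1.5625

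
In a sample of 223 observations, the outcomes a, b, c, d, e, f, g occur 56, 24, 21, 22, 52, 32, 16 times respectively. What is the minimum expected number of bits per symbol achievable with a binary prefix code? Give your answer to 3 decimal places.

2.682 bits/symbol

Probabilities are the counts divided by 223.
Repeatedly combine the two least-probable nodes; the expected code length is the sum of the merged weights.
merge 16/223 + 21/223 → 37/223
merge 22/223 + 24/223 → 46/223
merge 32/223 + 37/223 → 69/223
merge 46/223 + 52/223 → 98/223
merge 56/223 + 69/223 → 125/223
merge 98/223 + 125/223 → 1
L = 37/223 + 46/223 + 69/223 + 98/223 + 125/223 + 1 = 598/223 ≈ 2.682 bits/symbol.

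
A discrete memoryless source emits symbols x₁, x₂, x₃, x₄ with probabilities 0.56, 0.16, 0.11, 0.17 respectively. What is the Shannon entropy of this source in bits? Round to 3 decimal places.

1.676 bits

H = −Σ pᵢ log₂ pᵢ.
−0.56·log₂(0.56) = 0.4684
−0.16·log₂(0.16) = 0.4230
−0.11·log₂(0.11) = 0.3503
−0.17·log₂(0.17) = 0.4346
Sum ≈ 1.6763 → 1.676 bits.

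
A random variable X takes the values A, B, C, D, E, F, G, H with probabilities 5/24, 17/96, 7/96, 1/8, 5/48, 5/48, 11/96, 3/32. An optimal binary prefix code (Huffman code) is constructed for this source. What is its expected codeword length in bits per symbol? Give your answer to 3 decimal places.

Repeatedly combine the two least-probable nodes; the expected code length is the sum of the merged weights.
merge 7/96 + 3/32 → 1/6
merge 5/48 + 5/48 → 5/24
merge 11/96 + 1/8 → 23/96
merge 1/6 + 17/96 → 11/32
merge 5/24 + 5/24 → 5/12
merge 23/96 + 11/32 → 7/12
merge 5/12 + 7/12 → 1
L = 1/6 + 5/24 + 23/96 + 11/32 + 5/12 + 7/12 + 1 = 71/24 ≈ 2.958 bits/symbol.

2.958 bits/symbol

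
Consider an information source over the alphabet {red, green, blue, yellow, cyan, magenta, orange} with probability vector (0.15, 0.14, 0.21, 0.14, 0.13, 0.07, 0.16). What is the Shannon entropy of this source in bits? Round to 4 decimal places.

2.7518 bits

H = −Σ pᵢ log₂ pᵢ.
−0.15·log₂(0.15) = 0.4105
−0.14·log₂(0.14) = 0.3971
−0.21·log₂(0.21) = 0.4728
−0.14·log₂(0.14) = 0.3971
−0.13·log₂(0.13) = 0.3826
−0.07·log₂(0.07) = 0.2686
−0.16·log₂(0.16) = 0.4230
Sum ≈ 2.7518 → 2.7518 bits.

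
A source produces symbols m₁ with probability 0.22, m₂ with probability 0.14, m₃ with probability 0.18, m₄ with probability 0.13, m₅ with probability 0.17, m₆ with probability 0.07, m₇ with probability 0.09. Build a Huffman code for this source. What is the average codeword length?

Repeatedly combine the two least-probable nodes; the expected code length is the sum of the merged weights.
merge 7/100 + 9/100 → 4/25
merge 13/100 + 7/50 → 27/100
merge 4/25 + 17/100 → 33/100
merge 9/50 + 11/50 → 2/5
merge 27/100 + 33/100 → 3/5
merge 2/5 + 3/5 → 1
L = 4/25 + 27/100 + 33/100 + 2/5 + 3/5 + 1 = 69/25 = 2.76 bits/symbol.

2.76 bits/symbol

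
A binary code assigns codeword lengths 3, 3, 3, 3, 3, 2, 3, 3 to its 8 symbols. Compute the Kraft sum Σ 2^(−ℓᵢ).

With common denominator 2^3 = 8: Σ 2^(−ℓᵢ) = 1/8 + 1/8 + 1/8 + 1/8 + 1/8 + 2/8 + 1/8 + 1/8 = 9/8 = 1.125.

1.125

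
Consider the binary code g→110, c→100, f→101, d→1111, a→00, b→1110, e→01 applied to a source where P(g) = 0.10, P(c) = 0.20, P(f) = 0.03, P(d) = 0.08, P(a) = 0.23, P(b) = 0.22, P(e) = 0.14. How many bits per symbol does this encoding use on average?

L̄ = Σ pᵢ·ℓᵢ = 0.10·3 + 0.20·3 + 0.03·3 + 0.08·4 + 0.23·2 + 0.22·4 + 0.14·2 = 2.93 bits/symbol.

2.93 bits/symbol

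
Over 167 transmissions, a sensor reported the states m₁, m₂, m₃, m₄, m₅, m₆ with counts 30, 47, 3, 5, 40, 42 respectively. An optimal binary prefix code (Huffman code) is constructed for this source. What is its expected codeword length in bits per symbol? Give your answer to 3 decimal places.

Probabilities are the counts divided by 167.
Repeatedly combine the two least-probable nodes; the expected code length is the sum of the merged weights.
merge 3/167 + 5/167 → 8/167
merge 8/167 + 30/167 → 38/167
merge 38/167 + 40/167 → 78/167
merge 42/167 + 47/167 → 89/167
merge 78/167 + 89/167 → 1
L = 8/167 + 38/167 + 78/167 + 89/167 + 1 = 380/167 ≈ 2.275 bits/symbol.

2.275 bits/symbol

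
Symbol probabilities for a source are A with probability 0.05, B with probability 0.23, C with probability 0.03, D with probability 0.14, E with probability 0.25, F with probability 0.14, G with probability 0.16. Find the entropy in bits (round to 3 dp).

H = −Σ pᵢ log₂ pᵢ.
−0.05·log₂(0.05) = 0.2161
−0.23·log₂(0.23) = 0.4877
−0.03·log₂(0.03) = 0.1518
−0.14·log₂(0.14) = 0.3971
−0.25·log₂(0.25) = 0.5000
−0.14·log₂(0.14) = 0.3971
−0.16·log₂(0.16) = 0.4230
Sum ≈ 2.5728 → 2.573 bits.

2.573 bits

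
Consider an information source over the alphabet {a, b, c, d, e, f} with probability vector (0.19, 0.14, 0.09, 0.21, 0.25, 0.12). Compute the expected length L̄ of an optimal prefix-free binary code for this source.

2.54 bits/symbol

Repeatedly combine the two least-probable nodes; the expected code length is the sum of the merged weights.
merge 9/100 + 3/25 → 21/100
merge 7/50 + 19/100 → 33/100
merge 21/100 + 21/100 → 21/50
merge 1/4 + 33/100 → 29/50
merge 21/50 + 29/50 → 1
L = 21/100 + 33/100 + 21/50 + 29/50 + 1 = 127/50 = 2.54 bits/symbol.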